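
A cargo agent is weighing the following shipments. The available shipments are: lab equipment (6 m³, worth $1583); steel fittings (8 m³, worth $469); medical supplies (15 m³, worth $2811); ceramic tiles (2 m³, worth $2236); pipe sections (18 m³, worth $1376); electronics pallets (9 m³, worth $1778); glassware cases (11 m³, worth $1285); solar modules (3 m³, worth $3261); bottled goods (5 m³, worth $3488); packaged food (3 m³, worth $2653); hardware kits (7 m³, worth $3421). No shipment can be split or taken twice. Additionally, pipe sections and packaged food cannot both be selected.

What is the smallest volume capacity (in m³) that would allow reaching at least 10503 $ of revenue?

Look for the lowest-volume combination reaching 10503.
ceramic tiles + solar modules + bottled goods + packaged food: 11638 revenue at 13 m³.
Below 13 m³ the best achievable stays under 10503.

13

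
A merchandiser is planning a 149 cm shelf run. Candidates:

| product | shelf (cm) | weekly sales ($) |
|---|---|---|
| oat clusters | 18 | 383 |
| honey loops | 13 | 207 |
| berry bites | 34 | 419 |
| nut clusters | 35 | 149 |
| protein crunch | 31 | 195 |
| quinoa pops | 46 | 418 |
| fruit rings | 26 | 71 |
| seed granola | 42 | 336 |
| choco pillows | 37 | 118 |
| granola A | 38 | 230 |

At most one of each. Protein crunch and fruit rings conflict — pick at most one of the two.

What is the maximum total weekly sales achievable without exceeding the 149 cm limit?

1657

By weekly sales per cm: oat clusters 21.28, honey loops 15.92, berry bites 12.32 lead.
A density-first pass picks oat clusters + honey loops + berry bites + protein crunch + quinoa pops — 1622 at 142 cm.
Replace protein crunch with granola A: the trade gains 35 net, giving 1657 at 149 cm.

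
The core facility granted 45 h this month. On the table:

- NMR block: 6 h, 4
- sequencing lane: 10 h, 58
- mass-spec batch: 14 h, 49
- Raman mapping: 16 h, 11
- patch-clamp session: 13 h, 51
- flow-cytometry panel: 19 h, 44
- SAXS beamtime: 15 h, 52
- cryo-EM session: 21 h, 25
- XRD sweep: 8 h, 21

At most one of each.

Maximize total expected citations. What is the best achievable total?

179

Ranking by ratio (expected citations/h): sequencing lane 5.80, patch-clamp session 3.92, mass-spec batch 3.50.
Best packing: sequencing lane + mass-spec batch + patch-clamp session + XRD sweep — 45 h, 179 total.
An exhaustive check of the 512 subsets confirms 179.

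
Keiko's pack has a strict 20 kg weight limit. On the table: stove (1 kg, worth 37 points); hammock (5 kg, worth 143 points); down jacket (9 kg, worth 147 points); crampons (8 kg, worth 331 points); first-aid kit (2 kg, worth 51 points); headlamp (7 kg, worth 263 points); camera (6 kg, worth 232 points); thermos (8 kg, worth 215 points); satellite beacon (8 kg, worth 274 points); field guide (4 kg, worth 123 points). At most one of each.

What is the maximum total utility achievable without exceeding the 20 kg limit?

Ranking by ratio (utility/kg): crampons 41.38, camera 38.67, headlamp 37.57.
Greedy by ratio would take stove + crampons + camera + field guide: 19 kg used, total 723.
Dropping camera frees 6 kg; slotting in headlamp (7 kg) lifts the total to 754 at 20 kg.

754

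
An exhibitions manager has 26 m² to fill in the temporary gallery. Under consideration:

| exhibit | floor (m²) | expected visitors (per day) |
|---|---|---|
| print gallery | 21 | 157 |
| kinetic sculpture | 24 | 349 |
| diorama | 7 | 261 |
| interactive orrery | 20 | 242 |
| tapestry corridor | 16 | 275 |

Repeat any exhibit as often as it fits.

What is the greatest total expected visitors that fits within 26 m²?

783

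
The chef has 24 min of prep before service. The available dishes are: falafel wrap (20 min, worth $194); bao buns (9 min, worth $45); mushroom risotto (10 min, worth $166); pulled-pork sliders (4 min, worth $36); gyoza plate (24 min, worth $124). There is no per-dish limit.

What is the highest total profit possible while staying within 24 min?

368

Best packing: 2×mushroom risotto + pulled-pork sliders — 24 min, 368 total.
Nothing else within 24 min beats 368.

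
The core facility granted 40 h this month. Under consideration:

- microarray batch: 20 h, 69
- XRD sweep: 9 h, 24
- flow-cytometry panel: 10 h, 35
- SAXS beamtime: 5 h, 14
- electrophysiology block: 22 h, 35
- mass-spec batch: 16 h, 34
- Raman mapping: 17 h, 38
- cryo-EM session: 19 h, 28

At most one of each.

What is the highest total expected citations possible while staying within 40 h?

A density-first pass picks microarray batch + flow-cytometry panel + SAXS beamtime — 118 at 35 h.
The 5 h tied up in SAXS beamtime is better spent on XRD sweep — total rises to 128 (39 h).
Next best is microarray batch + flow-cytometry panel + SAXS beamtime at 118 (35 h) — short by 10.

128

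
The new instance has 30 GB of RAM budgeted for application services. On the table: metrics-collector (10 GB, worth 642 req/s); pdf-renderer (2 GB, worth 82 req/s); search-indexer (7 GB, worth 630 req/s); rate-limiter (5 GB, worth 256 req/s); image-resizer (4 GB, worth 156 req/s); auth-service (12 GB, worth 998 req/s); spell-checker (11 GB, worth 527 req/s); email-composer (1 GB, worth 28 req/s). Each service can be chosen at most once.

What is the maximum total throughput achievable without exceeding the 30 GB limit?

Density check — search-indexer 90.00, auth-service 83.17, metrics-collector 64.20 are the best per GB.
Taking metrics-collector + search-indexer + auth-service + email-composer: 30 GB used, 2298 in throughput.

2298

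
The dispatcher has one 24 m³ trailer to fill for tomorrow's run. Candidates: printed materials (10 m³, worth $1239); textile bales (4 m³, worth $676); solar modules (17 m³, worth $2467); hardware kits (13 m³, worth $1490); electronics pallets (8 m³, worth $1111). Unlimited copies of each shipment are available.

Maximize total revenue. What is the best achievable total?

4056

6×textile bales uses 24 of the 24 m³ and totals 4056.
That's the maximum — no swap from here does better than 4056.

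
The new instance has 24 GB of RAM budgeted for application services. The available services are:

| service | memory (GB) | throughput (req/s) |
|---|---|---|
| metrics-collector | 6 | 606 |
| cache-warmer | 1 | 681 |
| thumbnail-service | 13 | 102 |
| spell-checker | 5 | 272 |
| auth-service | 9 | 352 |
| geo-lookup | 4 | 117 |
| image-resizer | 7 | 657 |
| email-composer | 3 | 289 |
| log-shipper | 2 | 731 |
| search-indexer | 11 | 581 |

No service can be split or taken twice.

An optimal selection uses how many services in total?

6

Optimal total is 3236.
For example metrics-collector + cache-warmer + spell-checker + image-resizer + email-composer + log-shipper achieves it, using 24 GB.
Every optimal selection uses 6 services.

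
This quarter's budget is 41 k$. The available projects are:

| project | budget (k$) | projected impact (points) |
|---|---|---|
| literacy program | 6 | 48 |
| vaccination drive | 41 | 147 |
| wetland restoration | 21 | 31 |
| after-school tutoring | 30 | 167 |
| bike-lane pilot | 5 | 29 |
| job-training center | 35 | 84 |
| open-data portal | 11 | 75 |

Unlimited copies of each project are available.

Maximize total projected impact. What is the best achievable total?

Density check — literacy program 8.00, open-data portal 6.82, bike-lane pilot 5.80 are the best per k$.
6×literacy program + bike-lane pilot uses 41 of the 41 k$ and totals 317.

317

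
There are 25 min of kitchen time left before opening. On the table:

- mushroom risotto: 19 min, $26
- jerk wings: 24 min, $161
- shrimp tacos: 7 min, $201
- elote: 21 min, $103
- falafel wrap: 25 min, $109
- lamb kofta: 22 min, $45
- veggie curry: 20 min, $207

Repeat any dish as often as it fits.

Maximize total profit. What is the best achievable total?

603

Density check — shrimp tacos 28.71, veggie curry 10.35, jerk wings 6.71, elote 4.90 are the best per min.
Best packing: 3×shrimp tacos — 21 min, 603 total.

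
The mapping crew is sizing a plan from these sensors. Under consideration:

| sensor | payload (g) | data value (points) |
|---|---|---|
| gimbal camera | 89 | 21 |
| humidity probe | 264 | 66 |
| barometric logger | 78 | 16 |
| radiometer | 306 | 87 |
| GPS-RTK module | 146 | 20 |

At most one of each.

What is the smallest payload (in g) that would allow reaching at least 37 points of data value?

Look for the lowest-payload combination reaching 37.
Taking gimbal camera + barometric logger gives 37 (≥ 37) for 167 g.
No combination under 167 g hits 37.

167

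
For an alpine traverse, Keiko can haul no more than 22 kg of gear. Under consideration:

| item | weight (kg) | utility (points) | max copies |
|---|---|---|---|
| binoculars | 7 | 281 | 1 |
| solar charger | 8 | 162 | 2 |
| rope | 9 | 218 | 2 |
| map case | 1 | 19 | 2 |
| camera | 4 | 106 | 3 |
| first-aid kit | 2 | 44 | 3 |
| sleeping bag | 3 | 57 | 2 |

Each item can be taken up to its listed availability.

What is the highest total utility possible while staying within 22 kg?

The ratio ordering already packs tightly: binoculars + map case + 3×camera + first-aid kit, 22 kg, 662.

662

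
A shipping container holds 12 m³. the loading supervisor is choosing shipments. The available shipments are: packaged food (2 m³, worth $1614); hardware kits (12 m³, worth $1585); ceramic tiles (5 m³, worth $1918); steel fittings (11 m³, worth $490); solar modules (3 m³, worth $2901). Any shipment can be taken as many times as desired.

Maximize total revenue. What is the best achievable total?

11604

Taking 4×solar modules: 12 m³ used, 11604 in revenue.
No other feasible combination exceeds 11604.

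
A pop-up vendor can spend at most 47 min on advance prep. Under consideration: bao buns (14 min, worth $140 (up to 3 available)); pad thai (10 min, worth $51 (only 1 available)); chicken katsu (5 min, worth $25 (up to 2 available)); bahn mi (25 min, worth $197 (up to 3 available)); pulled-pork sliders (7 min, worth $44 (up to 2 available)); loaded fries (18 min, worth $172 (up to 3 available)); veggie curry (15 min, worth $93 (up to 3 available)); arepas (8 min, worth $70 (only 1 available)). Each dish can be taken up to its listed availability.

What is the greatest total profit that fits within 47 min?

452

By profit per min: bao buns 10.00, loaded fries 9.56, arepas 8.75, bahn mi 7.88 lead.
Taking the top-ratio dishes first gives 3×bao buns + chicken katsu for 445 (47 min).
The 19 min tied up in bao buns and chicken katsu is better spent on loaded fries — total rises to 452 (46 min).
The spare 1 min is too small for any remaining dish, and no exchange beats 452.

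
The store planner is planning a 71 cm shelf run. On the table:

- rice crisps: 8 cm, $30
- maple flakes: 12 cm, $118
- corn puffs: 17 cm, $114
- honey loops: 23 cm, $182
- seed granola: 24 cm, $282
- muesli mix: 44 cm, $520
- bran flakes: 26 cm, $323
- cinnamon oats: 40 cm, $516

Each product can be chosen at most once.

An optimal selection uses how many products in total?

Optimal total is 843.
For example muesli mix + bran flakes achieves it, using 70 cm.
All optima have 2 products.

2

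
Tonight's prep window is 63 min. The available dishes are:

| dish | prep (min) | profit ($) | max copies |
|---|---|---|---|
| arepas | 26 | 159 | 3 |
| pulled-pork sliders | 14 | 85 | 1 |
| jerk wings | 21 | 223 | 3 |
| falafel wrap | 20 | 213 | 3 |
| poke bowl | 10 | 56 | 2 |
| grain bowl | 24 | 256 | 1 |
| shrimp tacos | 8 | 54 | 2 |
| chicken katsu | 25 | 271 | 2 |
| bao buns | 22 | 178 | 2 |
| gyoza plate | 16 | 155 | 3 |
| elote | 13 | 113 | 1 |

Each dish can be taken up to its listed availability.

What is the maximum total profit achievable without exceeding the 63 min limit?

Density check — chicken katsu 10.84, grain bowl 10.67, falafel wrap 10.65, jerk wings 10.62 are the best per min.
A density-first pass picks 2×chicken katsu + elote — 655 at 63 min.
Replace 2×chicken katsu and elote with 3×jerk wings: the trade gains 14 net, giving 669 at 63 min.
That's the maximum — no swap from here does better than 669.

669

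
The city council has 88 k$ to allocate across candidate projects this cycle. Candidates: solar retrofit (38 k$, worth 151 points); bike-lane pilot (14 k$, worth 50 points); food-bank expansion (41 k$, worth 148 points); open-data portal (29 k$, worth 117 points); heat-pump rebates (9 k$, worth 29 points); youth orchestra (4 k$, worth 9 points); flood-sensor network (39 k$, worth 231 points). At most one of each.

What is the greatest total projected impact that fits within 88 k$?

411

Filling by ratio: bike-lane pilot + open-data portal + youth orchestra + flood-sensor network for 407, with 2 k$ left unused.
Reworking the packing: solar retrofit + heat-pump rebates + flood-sensor network uses 86 k$ and improves the total to 411.
That's the maximum — no swap from here does better than 411.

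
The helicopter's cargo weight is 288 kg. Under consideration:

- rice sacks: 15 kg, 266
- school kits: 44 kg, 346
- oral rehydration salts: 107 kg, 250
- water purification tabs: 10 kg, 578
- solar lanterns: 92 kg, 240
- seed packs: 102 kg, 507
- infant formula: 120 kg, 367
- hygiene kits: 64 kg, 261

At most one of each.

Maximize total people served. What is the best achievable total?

1958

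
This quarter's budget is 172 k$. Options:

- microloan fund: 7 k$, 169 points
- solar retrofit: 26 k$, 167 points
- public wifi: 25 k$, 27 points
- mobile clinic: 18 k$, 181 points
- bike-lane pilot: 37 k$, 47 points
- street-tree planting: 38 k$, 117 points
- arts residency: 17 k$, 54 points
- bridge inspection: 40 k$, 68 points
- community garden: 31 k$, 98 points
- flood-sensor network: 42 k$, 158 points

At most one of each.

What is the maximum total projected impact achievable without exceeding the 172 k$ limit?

Taking the top-ratio projects first gives microloan fund + solar retrofit + public wifi + mobile clinic + arts residency + community garden + flood-sensor network for 854 (166 k$).
Dropping public wifi and arts residency frees 42 k$; slotting in street-tree planting (38 k$) lifts the total to 890 at 162 k$.
Next best is microloan fund + solar retrofit + mobile clinic + street-tree planting + bridge inspection + flood-sensor network at 860 (171 k$) — short by 30.

890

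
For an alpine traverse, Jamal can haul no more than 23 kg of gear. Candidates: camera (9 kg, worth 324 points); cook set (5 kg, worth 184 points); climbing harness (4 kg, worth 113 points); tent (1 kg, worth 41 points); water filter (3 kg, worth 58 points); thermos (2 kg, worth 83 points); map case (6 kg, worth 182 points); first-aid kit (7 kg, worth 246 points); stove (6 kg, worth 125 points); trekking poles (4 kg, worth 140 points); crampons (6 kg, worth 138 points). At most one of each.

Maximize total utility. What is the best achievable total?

The ratio heuristic lands on camera + cook set + tent + thermos + trekking poles (772) but leaves 2 kg idle.
The 5 kg tied up in tent and trekking poles is better spent on first-aid kit — total rises to 837 (23 kg).
That's the maximum — no swap from here does better than 837.

837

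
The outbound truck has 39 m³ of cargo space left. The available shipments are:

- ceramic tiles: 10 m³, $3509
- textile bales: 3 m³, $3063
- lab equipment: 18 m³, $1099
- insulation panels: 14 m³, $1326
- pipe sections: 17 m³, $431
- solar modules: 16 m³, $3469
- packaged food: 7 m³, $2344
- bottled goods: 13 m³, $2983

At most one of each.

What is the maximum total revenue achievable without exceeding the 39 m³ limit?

By revenue per m³: textile bales 1021.00, ceramic tiles 350.90, packaged food 334.86 lead.
Taking the top-ratio shipments first gives ceramic tiles + textile bales + packaged food + bottled goods for 11899 (33 m³).
Replace bottled goods with solar modules: the trade gains 486 net, giving 12385 at 36 m³.

12385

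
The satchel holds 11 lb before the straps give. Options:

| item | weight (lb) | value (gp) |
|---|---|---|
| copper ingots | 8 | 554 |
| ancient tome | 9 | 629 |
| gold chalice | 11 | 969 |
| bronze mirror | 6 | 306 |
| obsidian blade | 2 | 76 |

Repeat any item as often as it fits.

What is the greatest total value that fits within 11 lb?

By value per lb: gold chalice 88.09, ancient tome 69.89, copper ingots 69.25 lead.
The ratio ordering already packs tightly: gold chalice, 11 lb, 969.
Every other selection either busts 11 lb or fails to beat 969.

969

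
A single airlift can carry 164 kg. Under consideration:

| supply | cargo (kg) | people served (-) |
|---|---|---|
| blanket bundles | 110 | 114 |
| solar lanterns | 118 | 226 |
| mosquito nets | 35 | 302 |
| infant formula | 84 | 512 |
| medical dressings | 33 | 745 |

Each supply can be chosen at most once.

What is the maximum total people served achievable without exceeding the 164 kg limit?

1559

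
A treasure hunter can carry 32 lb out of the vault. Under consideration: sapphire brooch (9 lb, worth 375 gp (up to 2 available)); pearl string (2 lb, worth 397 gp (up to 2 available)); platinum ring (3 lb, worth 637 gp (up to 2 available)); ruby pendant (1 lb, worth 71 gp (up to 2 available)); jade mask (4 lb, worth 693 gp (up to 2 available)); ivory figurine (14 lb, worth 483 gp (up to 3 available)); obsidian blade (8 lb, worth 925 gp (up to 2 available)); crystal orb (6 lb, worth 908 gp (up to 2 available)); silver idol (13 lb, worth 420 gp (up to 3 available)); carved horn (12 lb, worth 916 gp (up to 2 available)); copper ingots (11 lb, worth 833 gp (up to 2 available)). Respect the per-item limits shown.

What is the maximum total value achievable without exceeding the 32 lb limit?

5412

Best packing: 2×pearl string + 2×platinum ring + 2×ruby pendant + 2×jade mask + 2×crystal orb — 32 lb, 5412 total.
Every other selection either busts 32 lb or exceeds an availability limit or fails to beat 5412.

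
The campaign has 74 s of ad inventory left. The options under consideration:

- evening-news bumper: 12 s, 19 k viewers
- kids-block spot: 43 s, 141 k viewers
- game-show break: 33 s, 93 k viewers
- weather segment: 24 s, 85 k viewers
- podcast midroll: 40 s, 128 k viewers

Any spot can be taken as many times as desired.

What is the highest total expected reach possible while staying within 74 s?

Ranking by ratio (expected reach/s): weather segment 3.54, kids-block spot 3.28, podcast midroll 3.20.
3×weather segment uses 72 of the 74 s and totals 255.
That's the maximum — no swap from here does better than 255.

255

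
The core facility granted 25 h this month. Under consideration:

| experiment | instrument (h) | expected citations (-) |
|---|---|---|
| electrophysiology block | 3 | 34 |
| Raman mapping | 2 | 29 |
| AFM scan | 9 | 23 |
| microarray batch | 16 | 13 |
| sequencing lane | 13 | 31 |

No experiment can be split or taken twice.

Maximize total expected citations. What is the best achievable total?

94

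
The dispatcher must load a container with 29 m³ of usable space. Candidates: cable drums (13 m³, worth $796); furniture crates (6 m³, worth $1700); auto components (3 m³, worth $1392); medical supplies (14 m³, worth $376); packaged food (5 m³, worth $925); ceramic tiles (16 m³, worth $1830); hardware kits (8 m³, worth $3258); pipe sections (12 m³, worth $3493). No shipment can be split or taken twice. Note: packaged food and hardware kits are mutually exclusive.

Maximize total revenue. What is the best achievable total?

Furniture crates + auto components + hardware kits + pipe sections uses 29 of the 29 m³ and totals 9843.
The closest alternative, furniture crates + hardware kits + pipe sections, reaches only 8451.

9843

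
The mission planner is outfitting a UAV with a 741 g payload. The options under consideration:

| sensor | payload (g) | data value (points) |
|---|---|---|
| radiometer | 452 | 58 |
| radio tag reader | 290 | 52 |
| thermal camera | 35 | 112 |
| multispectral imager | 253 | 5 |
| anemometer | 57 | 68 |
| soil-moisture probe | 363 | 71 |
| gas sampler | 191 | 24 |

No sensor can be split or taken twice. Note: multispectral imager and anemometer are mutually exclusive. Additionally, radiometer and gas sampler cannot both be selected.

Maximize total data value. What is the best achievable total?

275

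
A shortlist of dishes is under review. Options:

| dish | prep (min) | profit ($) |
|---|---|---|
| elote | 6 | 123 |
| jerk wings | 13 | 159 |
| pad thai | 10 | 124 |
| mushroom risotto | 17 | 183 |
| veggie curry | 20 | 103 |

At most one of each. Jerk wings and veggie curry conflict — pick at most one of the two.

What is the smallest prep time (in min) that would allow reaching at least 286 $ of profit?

23

Look for the lowest-prep combination reaching 286.
elote + mushroom risotto: 306 profit at 23 min.
Below 23 min the best achievable stays under 286.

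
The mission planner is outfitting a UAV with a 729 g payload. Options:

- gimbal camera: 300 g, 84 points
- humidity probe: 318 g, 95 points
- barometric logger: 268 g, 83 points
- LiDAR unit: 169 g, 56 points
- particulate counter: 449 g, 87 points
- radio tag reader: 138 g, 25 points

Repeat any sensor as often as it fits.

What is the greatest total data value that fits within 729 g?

224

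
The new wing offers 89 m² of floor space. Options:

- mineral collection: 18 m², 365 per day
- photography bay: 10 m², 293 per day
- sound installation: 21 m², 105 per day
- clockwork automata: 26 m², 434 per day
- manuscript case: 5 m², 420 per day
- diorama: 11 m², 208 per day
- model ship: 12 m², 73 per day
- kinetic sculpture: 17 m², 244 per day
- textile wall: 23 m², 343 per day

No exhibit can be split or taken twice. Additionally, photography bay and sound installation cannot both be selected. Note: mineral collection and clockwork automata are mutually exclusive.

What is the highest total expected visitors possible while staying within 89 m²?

1873

Mineral collection + photography bay + manuscript case + diorama + kinetic sculpture + textile wall uses 84 of the 89 m² and totals 1873.
That's the maximum — no feasible swap from here does better than 1873.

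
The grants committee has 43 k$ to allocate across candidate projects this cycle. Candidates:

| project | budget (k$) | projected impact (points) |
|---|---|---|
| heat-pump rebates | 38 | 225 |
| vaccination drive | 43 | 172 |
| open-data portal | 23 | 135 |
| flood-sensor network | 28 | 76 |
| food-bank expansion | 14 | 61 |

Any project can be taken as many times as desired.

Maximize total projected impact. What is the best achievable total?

225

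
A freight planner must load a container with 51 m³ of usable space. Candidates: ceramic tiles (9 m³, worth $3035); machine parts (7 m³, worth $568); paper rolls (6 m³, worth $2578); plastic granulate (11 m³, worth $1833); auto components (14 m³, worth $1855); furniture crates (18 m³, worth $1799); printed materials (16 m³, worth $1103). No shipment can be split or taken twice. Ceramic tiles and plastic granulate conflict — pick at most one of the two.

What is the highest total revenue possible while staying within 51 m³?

Taking ceramic tiles + paper rolls + auto components + furniture crates: 47 m³ used, 9267 in revenue.

9267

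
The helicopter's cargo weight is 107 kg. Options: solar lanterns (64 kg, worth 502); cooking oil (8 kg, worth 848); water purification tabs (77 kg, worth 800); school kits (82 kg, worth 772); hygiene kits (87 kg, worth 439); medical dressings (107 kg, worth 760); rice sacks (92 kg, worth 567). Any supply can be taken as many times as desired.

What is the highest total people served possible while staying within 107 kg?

11024

Best packing: 13×cooking oil — 104 kg, 11024 total.
No other feasible combination exceeds 11024.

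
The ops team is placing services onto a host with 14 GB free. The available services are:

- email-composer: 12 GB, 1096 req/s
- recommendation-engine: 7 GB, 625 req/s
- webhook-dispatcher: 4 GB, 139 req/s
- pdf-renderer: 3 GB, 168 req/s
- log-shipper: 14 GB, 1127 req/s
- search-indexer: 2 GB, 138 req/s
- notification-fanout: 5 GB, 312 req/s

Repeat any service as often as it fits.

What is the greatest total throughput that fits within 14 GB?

1250

Greedy by ratio would take email-composer + search-indexer: 14 GB used, total 1234.
Replace email-composer and search-indexer with 2×recommendation-engine: the trade gains 16 net, giving 1250 at 14 GB.
That's the maximum — no swap from here does better than 1250.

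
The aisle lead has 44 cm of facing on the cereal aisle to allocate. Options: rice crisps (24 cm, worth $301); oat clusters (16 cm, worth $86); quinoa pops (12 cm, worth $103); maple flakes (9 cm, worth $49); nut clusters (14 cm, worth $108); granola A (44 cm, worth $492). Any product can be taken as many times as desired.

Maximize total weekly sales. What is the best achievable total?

492

Ranking by ratio (weekly sales/cm): rice crisps 12.54, granola A 11.18, quinoa pops 8.58, nut clusters 7.71.
Filling by ratio: rice crisps + quinoa pops for 404, with 8 cm left unused.
Replace rice crisps and quinoa pops with granola A: the trade gains 88 net, giving 492 at 44 cm.
No other feasible combination exceeds 492.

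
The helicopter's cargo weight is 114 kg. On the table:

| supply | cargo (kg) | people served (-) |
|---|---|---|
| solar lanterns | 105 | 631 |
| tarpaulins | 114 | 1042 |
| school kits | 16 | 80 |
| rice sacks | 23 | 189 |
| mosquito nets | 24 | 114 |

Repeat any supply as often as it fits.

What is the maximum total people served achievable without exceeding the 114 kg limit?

Ranking by ratio (people served/kg): tarpaulins 9.14, rice sacks 8.22, solar lanterns 6.01.
Tarpaulins uses 114 of the 114 kg and totals 1042.
That's the maximum — no swap from here does better than 1042.

1042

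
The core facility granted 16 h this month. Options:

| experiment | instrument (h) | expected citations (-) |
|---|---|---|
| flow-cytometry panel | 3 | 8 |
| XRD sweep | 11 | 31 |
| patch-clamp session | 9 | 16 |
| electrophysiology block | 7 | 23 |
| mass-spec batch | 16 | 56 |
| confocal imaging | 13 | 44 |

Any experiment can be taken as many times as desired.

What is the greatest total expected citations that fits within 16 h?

56

The ratio ordering already packs tightly: mass-spec batch, 16 h, 56.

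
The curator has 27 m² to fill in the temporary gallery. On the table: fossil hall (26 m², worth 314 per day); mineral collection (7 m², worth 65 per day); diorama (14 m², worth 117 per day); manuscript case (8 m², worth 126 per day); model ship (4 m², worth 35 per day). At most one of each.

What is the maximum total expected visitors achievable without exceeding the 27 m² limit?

314

Taking the top-ratio exhibits first gives mineral collection + manuscript case + model ship for 226 (19 m²).
Replace mineral collection and manuscript case and model ship with fossil hall: the trade gains 88 net, giving 314 at 26 m².
Next best is diorama + manuscript case + model ship at 278 (26 m²) — short by 36.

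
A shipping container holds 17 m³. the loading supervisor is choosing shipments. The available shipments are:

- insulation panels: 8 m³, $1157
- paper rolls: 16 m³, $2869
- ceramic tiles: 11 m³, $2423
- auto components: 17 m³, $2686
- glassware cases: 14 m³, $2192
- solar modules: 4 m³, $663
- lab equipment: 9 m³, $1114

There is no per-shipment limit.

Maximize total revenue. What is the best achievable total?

3086

Best packing: ceramic tiles + solar modules — 15 m³, 3086 total.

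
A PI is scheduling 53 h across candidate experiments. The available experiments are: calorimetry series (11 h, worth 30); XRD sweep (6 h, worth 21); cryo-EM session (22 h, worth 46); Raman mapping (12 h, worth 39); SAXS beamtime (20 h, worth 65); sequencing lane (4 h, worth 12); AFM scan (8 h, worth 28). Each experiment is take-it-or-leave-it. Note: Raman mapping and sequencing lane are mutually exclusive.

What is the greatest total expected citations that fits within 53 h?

162

Taking calorimetry series + Raman mapping + SAXS beamtime + AFM scan: 51 h used, 162 in expected citations.
Runner-up calorimetry series + XRD sweep + SAXS beamtime + sequencing lane + AFM scan tops out at 156.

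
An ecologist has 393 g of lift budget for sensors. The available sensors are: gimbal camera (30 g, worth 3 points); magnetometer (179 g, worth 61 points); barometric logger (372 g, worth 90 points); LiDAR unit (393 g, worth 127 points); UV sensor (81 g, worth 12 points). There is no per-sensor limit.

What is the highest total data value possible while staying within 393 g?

Density check — magnetometer 0.34, LiDAR unit 0.32, barometric logger 0.24 are the best per g.
Taking the top-ratio sensors first gives gimbal camera + 2×magnetometer for 125 (388 g).
Dropping gimbal camera and 2×magnetometer frees 388 g; slotting in LiDAR unit (393 g) lifts the total to 127 at 393 g.
No other feasible combination exceeds 127.

127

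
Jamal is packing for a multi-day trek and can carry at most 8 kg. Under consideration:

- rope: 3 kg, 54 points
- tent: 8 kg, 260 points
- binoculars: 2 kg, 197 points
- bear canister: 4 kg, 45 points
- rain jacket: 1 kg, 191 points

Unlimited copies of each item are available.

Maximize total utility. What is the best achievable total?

1528

8×rain jacket uses 8 of the 8 kg and totals 1528.
Nothing else within 8 kg beats 1528.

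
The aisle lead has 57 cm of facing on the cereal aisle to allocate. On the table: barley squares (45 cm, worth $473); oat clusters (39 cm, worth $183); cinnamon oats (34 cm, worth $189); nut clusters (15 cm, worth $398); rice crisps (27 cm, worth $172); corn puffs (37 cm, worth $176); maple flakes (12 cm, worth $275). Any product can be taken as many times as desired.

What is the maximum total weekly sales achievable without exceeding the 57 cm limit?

Best packing: 3×nut clusters + maple flakes — 57 cm, 1469 total.

1469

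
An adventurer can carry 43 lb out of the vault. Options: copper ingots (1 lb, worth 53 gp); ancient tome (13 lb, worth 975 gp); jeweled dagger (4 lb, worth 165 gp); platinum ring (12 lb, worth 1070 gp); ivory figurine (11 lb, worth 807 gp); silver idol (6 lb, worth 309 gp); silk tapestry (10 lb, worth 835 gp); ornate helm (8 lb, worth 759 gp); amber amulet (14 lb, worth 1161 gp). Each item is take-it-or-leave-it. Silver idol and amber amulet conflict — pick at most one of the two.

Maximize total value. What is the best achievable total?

3639

Taking ancient tome + platinum ring + silk tapestry + ornate helm: 43 lb used, 3639 in value.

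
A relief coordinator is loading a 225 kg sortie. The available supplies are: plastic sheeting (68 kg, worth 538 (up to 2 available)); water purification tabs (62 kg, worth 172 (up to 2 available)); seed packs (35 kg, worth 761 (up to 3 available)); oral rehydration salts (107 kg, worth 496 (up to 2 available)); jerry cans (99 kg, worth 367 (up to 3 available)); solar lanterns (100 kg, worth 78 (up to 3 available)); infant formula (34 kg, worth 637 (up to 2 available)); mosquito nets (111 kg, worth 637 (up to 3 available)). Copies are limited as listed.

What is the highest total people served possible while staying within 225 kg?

Ranking by ratio (people served/kg): seed packs 21.74, infant formula 18.74, plastic sheeting 7.91, mosquito nets 5.74.
3×seed packs + 2×infant formula uses 173 of the 225 kg and totals 3557.
Nothing else within 225 kg beats 3557.

3557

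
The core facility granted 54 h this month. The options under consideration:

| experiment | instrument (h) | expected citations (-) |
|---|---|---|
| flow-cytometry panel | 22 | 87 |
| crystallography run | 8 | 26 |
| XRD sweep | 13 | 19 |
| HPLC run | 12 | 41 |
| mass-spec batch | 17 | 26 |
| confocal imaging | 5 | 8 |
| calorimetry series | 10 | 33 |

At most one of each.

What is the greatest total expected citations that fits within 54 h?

Best packing: flow-cytometry panel + crystallography run + HPLC run + calorimetry series — 52 h, 187 total.
The closest alternative, flow-cytometry panel + HPLC run + confocal imaging + calorimetry series, reaches only 169.

187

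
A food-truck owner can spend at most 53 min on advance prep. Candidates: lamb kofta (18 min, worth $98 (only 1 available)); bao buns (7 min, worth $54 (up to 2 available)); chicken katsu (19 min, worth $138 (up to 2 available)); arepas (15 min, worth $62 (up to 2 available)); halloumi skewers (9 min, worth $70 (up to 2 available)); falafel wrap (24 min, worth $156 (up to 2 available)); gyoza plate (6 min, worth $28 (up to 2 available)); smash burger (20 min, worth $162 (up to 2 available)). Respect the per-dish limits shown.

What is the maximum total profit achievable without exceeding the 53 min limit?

Density check — smash burger 8.10, halloumi skewers 7.78, bao buns 7.71, chicken katsu 7.26 are the best per min.
Taking the top-ratio dishes first gives halloumi skewers + 2×smash burger for 394 (49 min).
The 20 min tied up in smash burger is better spent on 2×bao buns + halloumi skewers — total rises to 410 (52 min).
Every other selection either busts 53 min or exceeds an availability limit or fails to beat 410.

410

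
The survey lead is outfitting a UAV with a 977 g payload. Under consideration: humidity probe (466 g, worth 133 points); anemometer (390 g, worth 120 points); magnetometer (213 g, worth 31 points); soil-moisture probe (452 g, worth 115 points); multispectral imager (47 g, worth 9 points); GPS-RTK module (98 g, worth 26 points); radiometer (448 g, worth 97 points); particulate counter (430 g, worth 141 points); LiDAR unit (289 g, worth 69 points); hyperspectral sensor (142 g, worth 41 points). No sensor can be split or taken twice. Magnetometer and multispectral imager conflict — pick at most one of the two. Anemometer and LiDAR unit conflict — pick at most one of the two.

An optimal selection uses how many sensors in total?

3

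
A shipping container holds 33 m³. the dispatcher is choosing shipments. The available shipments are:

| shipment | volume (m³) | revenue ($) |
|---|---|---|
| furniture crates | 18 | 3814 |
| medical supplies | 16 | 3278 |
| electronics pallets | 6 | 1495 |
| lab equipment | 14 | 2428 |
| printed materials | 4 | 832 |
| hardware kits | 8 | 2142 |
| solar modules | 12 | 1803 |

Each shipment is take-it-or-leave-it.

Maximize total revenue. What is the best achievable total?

7451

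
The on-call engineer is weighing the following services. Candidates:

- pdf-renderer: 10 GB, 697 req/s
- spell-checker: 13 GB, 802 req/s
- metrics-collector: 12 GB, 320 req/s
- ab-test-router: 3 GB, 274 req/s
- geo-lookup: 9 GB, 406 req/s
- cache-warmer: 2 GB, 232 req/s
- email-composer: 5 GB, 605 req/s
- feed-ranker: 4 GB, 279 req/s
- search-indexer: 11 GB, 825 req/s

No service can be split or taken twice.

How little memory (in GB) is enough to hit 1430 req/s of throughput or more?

16

Minimise GB subject to total throughput ≥ 1430.
Taking email-composer + search-indexer gives 1430 (≥ 1430) for 16 GB.
No combination under 16 GB hits 1430.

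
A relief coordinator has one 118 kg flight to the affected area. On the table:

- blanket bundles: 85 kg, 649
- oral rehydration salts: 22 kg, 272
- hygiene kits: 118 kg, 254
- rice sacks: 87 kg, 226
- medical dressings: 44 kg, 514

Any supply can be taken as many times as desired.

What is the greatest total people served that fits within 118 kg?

Best packing: 5×oral rehydration salts — 110 kg, 1360 total.
The spare 8 kg is too small for any remaining supply, and no exchange beats 1360.

1360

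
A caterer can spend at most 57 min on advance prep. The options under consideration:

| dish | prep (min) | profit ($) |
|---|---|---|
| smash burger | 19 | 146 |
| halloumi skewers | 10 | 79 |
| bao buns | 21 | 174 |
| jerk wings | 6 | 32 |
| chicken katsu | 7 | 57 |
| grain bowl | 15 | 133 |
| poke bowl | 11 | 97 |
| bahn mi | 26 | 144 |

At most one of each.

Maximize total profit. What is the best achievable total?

483

By profit per min: grain bowl 8.87, poke bowl 8.82, bao buns 8.29 lead.
A density-first pass picks bao buns + chicken katsu + grain bowl + poke bowl — 461 at 54 min.
Replace chicken katsu with halloumi skewers: the trade gains 22 net, giving 483 at 57 min.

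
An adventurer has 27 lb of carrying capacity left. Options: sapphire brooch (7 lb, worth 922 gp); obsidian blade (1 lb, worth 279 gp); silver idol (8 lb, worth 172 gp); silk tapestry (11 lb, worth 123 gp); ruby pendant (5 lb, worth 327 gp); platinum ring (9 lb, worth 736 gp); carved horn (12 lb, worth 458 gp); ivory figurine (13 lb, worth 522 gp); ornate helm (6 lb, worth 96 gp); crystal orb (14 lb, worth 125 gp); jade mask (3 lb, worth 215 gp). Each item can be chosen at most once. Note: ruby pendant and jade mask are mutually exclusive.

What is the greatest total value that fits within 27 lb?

2264

Taking sapphire brooch + obsidian blade + ruby pendant + platinum ring: 22 lb used, 2264 in value.
Nothing else feasible within 27 lb beats 2264.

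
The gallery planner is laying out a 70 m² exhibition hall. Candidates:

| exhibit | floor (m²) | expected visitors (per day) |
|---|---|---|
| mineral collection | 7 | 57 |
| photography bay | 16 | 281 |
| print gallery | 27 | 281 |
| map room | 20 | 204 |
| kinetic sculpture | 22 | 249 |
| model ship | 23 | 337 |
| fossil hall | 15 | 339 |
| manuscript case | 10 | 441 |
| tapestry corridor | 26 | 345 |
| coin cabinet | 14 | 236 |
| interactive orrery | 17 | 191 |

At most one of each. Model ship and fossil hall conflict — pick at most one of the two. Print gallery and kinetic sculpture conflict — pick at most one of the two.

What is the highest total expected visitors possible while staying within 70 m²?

1406

Greedy by ratio would take mineral collection + photography bay + fossil hall + manuscript case + coin cabinet: 62 m² used, total 1354.
Replace mineral collection and coin cabinet with tapestry corridor: the trade gains 52 net, giving 1406 at 67 m².
Runner-up mineral collection + photography bay + kinetic sculpture + fossil hall + manuscript case tops out at 1367.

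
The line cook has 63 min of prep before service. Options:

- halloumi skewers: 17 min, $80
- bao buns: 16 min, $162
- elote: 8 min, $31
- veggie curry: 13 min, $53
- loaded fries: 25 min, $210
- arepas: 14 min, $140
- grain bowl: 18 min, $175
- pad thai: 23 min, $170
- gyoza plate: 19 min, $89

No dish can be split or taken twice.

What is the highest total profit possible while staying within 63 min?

By profit per min: bao buns 10.12, arepas 10.00, grain bowl 9.72 lead.
Greedy by ratio would take bao buns + veggie curry + arepas + grain bowl: 61 min used, total 530.
Dropping veggie curry and arepas frees 27 min; slotting in loaded fries (25 min) lifts the total to 547 at 59 min.
Nothing else within 63 min beats 547.

547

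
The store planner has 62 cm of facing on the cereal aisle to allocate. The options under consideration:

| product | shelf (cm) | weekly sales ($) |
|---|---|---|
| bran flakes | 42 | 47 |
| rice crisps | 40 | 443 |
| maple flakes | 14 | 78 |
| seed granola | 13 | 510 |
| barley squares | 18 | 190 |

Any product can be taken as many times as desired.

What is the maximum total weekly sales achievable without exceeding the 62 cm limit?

2040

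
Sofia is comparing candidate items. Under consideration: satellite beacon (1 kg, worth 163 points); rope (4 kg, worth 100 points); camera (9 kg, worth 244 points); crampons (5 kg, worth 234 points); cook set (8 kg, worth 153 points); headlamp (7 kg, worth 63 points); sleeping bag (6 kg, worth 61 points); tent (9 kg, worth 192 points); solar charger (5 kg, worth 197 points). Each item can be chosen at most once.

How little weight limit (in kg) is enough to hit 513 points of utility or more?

11

Need the lightest bundle worth ≥ 513.
satellite beacon + crampons + solar charger: 594 utility at 11 kg.
No combination under 11 kg hits 513.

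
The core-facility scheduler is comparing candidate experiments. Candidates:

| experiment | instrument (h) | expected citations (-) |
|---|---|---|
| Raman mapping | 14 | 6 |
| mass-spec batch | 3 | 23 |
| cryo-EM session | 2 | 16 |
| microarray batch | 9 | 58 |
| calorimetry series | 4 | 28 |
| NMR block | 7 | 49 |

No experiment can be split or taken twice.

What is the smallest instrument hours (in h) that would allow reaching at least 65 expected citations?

9

Minimise h subject to total expected citations ≥ 65.
mass-spec batch + cryo-EM session + calorimetry series: 67 expected citations at 9 h.
Below 9 h the best achievable stays under 65.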